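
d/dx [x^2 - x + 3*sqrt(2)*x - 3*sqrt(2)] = 2*x - 1 + 3*sqrt(2)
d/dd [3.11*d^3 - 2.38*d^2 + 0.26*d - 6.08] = 9.33*d^2 - 4.76*d + 0.26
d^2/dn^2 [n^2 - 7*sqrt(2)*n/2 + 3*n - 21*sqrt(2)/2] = 2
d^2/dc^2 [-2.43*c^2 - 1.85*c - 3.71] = -4.86000000000000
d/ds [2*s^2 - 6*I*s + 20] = 4*s - 6*I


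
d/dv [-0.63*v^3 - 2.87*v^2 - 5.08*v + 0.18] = -1.89*v^2 - 5.74*v - 5.08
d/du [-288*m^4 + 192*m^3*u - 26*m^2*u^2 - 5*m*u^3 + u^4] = 192*m^3 - 52*m^2*u - 15*m*u^2 + 4*u^3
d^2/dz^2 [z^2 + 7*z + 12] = 2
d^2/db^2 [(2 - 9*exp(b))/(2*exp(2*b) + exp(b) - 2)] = (-36*exp(4*b) + 50*exp(3*b) - 204*exp(2*b) + 16*exp(b) - 32)*exp(b)/(8*exp(6*b) + 12*exp(5*b) - 18*exp(4*b) - 23*exp(3*b) + 18*exp(2*b) + 12*exp(b) - 8)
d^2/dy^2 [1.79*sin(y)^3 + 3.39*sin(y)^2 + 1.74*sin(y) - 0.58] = -3.0825*sin(y) + 4.0275*sin(3*y) + 6.78*cos(2*y)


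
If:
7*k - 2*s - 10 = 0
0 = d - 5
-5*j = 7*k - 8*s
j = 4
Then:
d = 5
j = 4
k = 20/7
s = 5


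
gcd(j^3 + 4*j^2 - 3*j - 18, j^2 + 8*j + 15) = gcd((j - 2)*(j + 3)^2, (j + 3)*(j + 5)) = j + 3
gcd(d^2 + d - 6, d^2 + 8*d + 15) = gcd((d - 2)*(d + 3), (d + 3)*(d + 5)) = d + 3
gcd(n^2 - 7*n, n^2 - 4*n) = n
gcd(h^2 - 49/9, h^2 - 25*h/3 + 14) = h - 7/3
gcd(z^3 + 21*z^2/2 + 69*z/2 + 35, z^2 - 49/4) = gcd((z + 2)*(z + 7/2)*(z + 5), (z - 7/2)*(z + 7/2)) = z + 7/2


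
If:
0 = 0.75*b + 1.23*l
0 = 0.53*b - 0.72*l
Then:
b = 0.00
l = 0.00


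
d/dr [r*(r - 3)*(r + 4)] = 3*r^2 + 2*r - 12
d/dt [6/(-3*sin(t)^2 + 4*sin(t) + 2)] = 12*(3*sin(t) - 2)*cos(t)/(-3*sin(t)^2 + 4*sin(t) + 2)^2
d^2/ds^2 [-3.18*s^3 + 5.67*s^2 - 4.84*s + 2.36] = 11.34 - 19.08*s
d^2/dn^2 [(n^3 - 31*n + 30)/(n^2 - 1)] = -60/(n^3 + 3*n^2 + 3*n + 1)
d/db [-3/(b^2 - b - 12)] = 3*(2*b - 1)/(-b^2 + b + 12)^2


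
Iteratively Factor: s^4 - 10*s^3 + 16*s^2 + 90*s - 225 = (s - 5)*(s^3 - 5*s^2 - 9*s + 45) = (s - 5)*(s + 3)*(s^2 - 8*s + 15) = (s - 5)*(s - 3)*(s + 3)*(s - 5)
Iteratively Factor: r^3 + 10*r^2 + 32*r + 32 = (r + 4)*(r^2 + 6*r + 8) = (r + 4)^2*(r + 2)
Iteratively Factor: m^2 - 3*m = (m - 3)*(m)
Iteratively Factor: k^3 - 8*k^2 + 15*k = (k - 5)*(k^2 - 3*k) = (k - 5)*(k - 3)*(k)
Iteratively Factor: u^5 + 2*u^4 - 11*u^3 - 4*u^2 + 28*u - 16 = (u - 1)*(u^4 + 3*u^3 - 8*u^2 - 12*u + 16) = (u - 2)*(u - 1)*(u^3 + 5*u^2 + 2*u - 8) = (u - 2)*(u - 1)^2*(u^2 + 6*u + 8) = (u - 2)*(u - 1)^2*(u + 4)*(u + 2)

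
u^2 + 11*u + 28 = (u + 4)*(u + 7)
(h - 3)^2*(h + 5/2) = h^3 - 7*h^2/2 - 6*h + 45/2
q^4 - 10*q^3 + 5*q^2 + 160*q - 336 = (q - 7)*(q - 4)*(q - 3)*(q + 4)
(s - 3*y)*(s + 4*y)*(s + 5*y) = s^3 + 6*s^2*y - 7*s*y^2 - 60*y^3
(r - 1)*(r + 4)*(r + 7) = r^3 + 10*r^2 + 17*r - 28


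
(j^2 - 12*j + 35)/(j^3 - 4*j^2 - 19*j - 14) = (j - 5)/(j^2 + 3*j + 2)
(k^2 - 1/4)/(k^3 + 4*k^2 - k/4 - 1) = 1/(k + 4)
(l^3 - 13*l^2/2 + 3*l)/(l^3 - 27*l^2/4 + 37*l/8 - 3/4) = 4*l/(4*l - 1)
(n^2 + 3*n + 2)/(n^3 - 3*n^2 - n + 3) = (n + 2)/(n^2 - 4*n + 3)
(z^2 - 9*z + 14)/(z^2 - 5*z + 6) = (z - 7)/(z - 3)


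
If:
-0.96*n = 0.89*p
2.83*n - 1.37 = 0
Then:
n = 0.48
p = -0.52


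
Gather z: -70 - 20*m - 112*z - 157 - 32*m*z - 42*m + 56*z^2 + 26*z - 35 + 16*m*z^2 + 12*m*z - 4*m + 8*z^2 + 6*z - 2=-66*m + z^2*(16*m + 64) + z*(-20*m - 80) - 264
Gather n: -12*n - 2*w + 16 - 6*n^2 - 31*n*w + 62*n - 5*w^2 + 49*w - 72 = -6*n^2 + n*(50 - 31*w) - 5*w^2 + 47*w - 56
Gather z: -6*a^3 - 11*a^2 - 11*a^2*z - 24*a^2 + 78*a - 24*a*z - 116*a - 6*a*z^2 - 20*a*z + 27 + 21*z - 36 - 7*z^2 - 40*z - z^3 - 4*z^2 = -6*a^3 - 35*a^2 - 38*a - z^3 + z^2*(-6*a - 11) + z*(-11*a^2 - 44*a - 19) - 9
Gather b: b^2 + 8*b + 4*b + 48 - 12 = b^2 + 12*b + 36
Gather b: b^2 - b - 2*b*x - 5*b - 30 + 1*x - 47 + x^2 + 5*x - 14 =b^2 + b*(-2*x - 6) + x^2 + 6*x - 91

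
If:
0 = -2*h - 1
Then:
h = -1/2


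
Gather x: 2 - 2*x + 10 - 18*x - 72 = -20*x - 60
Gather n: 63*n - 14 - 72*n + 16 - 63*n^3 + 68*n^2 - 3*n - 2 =-63*n^3 + 68*n^2 - 12*n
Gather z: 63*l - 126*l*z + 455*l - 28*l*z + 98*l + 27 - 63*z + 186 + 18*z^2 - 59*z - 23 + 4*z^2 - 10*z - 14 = 616*l + 22*z^2 + z*(-154*l - 132) + 176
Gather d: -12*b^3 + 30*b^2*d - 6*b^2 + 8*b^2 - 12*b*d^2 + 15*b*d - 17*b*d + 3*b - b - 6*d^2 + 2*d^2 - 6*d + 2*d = -12*b^3 + 2*b^2 + 2*b + d^2*(-12*b - 4) + d*(30*b^2 - 2*b - 4)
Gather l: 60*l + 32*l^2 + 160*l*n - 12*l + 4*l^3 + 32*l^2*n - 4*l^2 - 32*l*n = 4*l^3 + l^2*(32*n + 28) + l*(128*n + 48)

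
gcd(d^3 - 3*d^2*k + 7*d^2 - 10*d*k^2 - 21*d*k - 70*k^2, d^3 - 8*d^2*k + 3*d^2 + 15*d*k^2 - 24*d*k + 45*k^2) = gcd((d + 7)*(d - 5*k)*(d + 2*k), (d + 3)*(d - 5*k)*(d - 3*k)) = d - 5*k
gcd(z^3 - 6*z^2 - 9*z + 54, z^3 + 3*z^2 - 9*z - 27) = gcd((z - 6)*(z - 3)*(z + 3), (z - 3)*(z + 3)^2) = z^2 - 9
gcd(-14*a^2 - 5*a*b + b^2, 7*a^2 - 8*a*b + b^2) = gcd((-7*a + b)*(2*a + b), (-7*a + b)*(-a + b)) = 7*a - b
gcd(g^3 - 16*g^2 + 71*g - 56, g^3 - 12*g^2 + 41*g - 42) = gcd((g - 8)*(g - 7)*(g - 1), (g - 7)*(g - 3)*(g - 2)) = g - 7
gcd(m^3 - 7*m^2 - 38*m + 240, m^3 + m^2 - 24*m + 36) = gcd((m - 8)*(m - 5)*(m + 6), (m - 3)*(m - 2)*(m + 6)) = m + 6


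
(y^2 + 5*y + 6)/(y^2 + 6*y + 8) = (y + 3)/(y + 4)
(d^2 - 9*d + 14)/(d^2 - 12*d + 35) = (d - 2)/(d - 5)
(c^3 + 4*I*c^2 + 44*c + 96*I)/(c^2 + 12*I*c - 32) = (c^2 - 4*I*c + 12)/(c + 4*I)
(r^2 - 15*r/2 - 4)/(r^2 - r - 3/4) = 2*(r - 8)/(2*r - 3)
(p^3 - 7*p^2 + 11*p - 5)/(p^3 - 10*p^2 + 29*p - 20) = (p - 1)/(p - 4)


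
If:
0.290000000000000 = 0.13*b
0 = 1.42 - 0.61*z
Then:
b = 2.23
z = 2.33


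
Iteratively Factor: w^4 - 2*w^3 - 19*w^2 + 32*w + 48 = (w - 3)*(w^3 + w^2 - 16*w - 16) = (w - 3)*(w + 1)*(w^2 - 16) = (w - 4)*(w - 3)*(w + 1)*(w + 4)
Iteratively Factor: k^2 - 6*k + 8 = (k - 2)*(k - 4)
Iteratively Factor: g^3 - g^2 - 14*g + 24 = (g - 2)*(g^2 + g - 12) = (g - 3)*(g - 2)*(g + 4)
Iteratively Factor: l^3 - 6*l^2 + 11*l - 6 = (l - 1)*(l^2 - 5*l + 6) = (l - 3)*(l - 1)*(l - 2)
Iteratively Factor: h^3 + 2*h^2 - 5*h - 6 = (h + 1)*(h^2 + h - 6) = (h - 2)*(h + 1)*(h + 3)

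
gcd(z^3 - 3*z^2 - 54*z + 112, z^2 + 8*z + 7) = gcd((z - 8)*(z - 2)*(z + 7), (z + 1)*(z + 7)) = z + 7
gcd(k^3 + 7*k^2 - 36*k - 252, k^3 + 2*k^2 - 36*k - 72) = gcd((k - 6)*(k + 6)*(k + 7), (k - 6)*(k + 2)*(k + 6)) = k^2 - 36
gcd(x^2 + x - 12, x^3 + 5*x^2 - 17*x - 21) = x - 3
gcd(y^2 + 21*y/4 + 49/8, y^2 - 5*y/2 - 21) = y + 7/2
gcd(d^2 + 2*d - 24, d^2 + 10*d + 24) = d + 6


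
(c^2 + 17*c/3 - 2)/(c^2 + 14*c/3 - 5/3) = (c + 6)/(c + 5)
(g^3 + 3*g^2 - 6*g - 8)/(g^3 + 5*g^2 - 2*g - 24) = (g + 1)/(g + 3)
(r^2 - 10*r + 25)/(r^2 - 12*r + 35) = (r - 5)/(r - 7)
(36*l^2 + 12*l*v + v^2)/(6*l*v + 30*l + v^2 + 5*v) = (6*l + v)/(v + 5)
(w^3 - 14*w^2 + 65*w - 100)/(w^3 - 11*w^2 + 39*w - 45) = (w^2 - 9*w + 20)/(w^2 - 6*w + 9)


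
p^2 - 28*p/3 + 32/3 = (p - 8)*(p - 4/3)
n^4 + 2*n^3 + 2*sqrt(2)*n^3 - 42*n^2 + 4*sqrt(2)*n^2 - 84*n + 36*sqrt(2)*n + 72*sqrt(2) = (n + 2)*(n - 3*sqrt(2))*(n - sqrt(2))*(n + 6*sqrt(2))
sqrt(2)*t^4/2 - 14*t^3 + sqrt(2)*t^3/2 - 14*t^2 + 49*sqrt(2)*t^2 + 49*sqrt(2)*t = t*(t - 7*sqrt(2))^2*(sqrt(2)*t/2 + sqrt(2)/2)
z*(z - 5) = z^2 - 5*z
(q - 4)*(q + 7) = q^2 + 3*q - 28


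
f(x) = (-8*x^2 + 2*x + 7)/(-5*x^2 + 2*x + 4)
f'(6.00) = -0.00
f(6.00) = 1.64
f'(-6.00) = -0.00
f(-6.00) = 1.56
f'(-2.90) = -0.04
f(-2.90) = 1.51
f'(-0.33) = -1.10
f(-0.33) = 1.96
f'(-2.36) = -0.07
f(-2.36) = 1.48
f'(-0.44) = -2.12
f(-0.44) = 2.12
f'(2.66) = -0.05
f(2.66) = 1.70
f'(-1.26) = -0.55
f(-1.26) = 1.27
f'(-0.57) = -7.45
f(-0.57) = 2.64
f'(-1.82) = -0.14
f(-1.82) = 1.43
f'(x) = (2 - 16*x)/(-5*x^2 + 2*x + 4) + (10*x - 2)*(-8*x^2 + 2*x + 7)/(-5*x^2 + 2*x + 4)^2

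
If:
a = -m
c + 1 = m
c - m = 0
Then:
No Solution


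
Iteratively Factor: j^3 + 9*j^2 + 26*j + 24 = (j + 2)*(j^2 + 7*j + 12) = (j + 2)*(j + 4)*(j + 3)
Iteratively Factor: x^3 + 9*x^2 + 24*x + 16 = (x + 1)*(x^2 + 8*x + 16) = (x + 1)*(x + 4)*(x + 4)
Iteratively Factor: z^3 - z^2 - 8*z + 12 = (z - 2)*(z^2 + z - 6) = (z - 2)*(z + 3)*(z - 2)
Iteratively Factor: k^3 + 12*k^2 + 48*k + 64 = (k + 4)*(k^2 + 8*k + 16) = (k + 4)^2*(k + 4)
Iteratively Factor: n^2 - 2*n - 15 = (n + 3)*(n - 5)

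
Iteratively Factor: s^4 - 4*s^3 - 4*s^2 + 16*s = (s)*(s^3 - 4*s^2 - 4*s + 16) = s*(s + 2)*(s^2 - 6*s + 8) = s*(s - 4)*(s + 2)*(s - 2)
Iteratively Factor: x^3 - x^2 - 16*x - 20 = (x + 2)*(x^2 - 3*x - 10) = (x + 2)^2*(x - 5)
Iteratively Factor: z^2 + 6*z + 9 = (z + 3)*(z + 3)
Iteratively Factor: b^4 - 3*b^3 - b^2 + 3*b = (b - 1)*(b^3 - 2*b^2 - 3*b) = (b - 3)*(b - 1)*(b^2 + b) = b*(b - 3)*(b - 1)*(b + 1)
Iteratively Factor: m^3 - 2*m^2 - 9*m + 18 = (m - 3)*(m^2 + m - 6) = (m - 3)*(m + 3)*(m - 2)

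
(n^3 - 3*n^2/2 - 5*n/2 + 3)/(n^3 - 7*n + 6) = (n + 3/2)/(n + 3)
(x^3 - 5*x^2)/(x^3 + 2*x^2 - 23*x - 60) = x^2/(x^2 + 7*x + 12)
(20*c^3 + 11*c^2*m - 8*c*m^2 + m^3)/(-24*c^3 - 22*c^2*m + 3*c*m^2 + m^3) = (-5*c + m)/(6*c + m)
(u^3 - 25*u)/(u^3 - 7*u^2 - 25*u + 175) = u/(u - 7)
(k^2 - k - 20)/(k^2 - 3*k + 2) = (k^2 - k - 20)/(k^2 - 3*k + 2)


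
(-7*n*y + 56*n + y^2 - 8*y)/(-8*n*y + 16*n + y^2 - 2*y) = (7*n*y - 56*n - y^2 + 8*y)/(8*n*y - 16*n - y^2 + 2*y)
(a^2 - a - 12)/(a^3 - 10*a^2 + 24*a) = (a + 3)/(a*(a - 6))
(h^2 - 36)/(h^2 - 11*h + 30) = (h + 6)/(h - 5)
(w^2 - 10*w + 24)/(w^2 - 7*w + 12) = (w - 6)/(w - 3)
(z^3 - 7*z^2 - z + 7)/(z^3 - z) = (z - 7)/z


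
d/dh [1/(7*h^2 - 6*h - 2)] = 2*(3 - 7*h)/(-7*h^2 + 6*h + 2)^2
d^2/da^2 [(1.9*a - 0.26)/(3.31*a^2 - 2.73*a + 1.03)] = ((12.0952 - 37.734*a)*(3.31*a^2 - 2.73*a + 1.03) + (1.9*a - 0.26)*(6.62*a - 2.73)*(13.24*a - 5.46))/(3.31*a^2 - 2.73*a + 1.03)^3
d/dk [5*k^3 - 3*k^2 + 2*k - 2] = 15*k^2 - 6*k + 2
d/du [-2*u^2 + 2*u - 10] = 2 - 4*u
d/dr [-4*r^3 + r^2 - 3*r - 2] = -12*r^2 + 2*r - 3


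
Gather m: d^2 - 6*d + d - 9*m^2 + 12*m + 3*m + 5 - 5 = d^2 - 5*d - 9*m^2 + 15*m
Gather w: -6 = -6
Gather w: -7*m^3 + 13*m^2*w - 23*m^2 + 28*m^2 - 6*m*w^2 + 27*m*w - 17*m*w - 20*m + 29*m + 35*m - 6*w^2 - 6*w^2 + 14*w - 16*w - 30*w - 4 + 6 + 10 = -7*m^3 + 5*m^2 + 44*m + w^2*(-6*m - 12) + w*(13*m^2 + 10*m - 32) + 12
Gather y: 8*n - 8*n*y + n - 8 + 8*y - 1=9*n + y*(8 - 8*n) - 9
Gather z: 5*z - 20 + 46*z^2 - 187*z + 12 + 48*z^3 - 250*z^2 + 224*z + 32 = 48*z^3 - 204*z^2 + 42*z + 24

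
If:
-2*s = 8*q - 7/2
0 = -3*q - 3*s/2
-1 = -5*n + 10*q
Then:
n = 39/20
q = 7/8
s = -7/4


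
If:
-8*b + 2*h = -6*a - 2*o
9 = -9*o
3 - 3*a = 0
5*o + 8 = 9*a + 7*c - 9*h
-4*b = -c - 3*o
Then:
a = 1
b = 45/8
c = 51/2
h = 41/2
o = -1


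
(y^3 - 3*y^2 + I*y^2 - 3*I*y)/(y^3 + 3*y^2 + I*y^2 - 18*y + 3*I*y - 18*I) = y/(y + 6)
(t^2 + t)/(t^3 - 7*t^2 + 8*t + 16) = t/(t^2 - 8*t + 16)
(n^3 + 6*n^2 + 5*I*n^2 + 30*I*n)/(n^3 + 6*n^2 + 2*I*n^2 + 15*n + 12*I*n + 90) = n/(n - 3*I)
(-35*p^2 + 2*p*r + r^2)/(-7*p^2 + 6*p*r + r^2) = (5*p - r)/(p - r)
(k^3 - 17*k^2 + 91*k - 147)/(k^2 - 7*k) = k - 10 + 21/k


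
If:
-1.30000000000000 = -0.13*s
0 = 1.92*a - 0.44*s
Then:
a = 2.29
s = 10.00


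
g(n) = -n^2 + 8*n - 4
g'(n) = 8 - 2*n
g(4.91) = 11.17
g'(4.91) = -1.82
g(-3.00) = -37.00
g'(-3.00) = 14.00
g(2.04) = 8.16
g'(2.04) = 3.92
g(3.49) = 11.74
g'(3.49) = 1.02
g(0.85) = 2.08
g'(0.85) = 6.30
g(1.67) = 6.57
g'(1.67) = 4.66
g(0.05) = -3.60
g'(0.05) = 7.90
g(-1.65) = -19.92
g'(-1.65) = 11.30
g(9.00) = -13.00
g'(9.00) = -10.00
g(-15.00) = -349.00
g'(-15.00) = 38.00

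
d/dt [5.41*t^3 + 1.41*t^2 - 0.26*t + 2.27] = 16.23*t^2 + 2.82*t - 0.26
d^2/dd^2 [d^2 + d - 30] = 2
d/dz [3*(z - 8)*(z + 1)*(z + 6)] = 9*z^2 - 6*z - 150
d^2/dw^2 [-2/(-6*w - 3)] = 16/(3*(2*w + 1)^3)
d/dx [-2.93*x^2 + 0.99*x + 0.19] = 0.99 - 5.86*x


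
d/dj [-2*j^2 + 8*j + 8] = 8 - 4*j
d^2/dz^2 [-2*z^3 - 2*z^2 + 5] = -12*z - 4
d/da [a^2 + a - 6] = 2*a + 1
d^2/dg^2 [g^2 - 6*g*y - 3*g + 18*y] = 2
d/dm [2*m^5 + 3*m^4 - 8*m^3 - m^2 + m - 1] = 10*m^4 + 12*m^3 - 24*m^2 - 2*m + 1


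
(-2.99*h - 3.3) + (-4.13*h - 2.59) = -7.12*h - 5.89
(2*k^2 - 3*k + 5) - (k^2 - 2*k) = k^2 - k + 5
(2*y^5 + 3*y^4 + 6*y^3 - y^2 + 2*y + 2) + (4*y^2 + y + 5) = 2*y^5 + 3*y^4 + 6*y^3 + 3*y^2 + 3*y + 7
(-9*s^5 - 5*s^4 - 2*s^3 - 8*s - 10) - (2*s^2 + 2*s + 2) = -9*s^5 - 5*s^4 - 2*s^3 - 2*s^2 - 10*s - 12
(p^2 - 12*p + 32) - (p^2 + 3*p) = 32 - 15*p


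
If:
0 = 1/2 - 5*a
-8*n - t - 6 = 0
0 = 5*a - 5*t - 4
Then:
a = 1/10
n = -53/80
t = -7/10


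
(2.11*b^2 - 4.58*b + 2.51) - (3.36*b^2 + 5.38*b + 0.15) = -1.25*b^2 - 9.96*b + 2.36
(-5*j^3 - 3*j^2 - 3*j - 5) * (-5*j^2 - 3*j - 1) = 25*j^5 + 30*j^4 + 29*j^3 + 37*j^2 + 18*j + 5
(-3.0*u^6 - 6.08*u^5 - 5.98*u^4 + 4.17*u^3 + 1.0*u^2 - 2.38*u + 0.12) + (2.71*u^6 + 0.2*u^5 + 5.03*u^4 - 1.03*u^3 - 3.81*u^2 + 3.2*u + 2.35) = -0.29*u^6 - 5.88*u^5 - 0.95*u^4 + 3.14*u^3 - 2.81*u^2 + 0.82*u + 2.47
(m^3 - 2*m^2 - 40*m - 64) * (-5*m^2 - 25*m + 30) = -5*m^5 - 15*m^4 + 280*m^3 + 1260*m^2 + 400*m - 1920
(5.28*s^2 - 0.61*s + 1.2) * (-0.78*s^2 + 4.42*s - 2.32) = -4.1184*s^4 + 23.8134*s^3 - 15.8818*s^2 + 6.7192*s - 2.784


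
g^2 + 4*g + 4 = (g + 2)^2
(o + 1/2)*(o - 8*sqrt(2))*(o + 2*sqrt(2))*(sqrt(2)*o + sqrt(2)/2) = sqrt(2)*o^4 - 12*o^3 + sqrt(2)*o^3 - 127*sqrt(2)*o^2/4 - 12*o^2 - 32*sqrt(2)*o - 3*o - 8*sqrt(2)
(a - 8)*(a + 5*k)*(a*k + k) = a^3*k + 5*a^2*k^2 - 7*a^2*k - 35*a*k^2 - 8*a*k - 40*k^2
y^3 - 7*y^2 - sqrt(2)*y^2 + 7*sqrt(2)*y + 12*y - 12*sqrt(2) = (y - 4)*(y - 3)*(y - sqrt(2))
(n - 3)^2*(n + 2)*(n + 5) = n^4 + n^3 - 23*n^2 + 3*n + 90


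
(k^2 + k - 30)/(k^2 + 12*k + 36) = (k - 5)/(k + 6)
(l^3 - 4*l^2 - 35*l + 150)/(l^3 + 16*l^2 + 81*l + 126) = (l^2 - 10*l + 25)/(l^2 + 10*l + 21)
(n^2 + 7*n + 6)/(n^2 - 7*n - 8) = (n + 6)/(n - 8)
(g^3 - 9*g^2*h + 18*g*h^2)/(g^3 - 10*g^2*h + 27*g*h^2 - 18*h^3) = g/(g - h)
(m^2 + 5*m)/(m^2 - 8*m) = (m + 5)/(m - 8)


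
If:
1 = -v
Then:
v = -1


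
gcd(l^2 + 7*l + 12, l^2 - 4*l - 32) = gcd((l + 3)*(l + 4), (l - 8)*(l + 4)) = l + 4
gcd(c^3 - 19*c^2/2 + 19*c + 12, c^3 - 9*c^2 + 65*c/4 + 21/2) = c^2 - 11*c/2 - 3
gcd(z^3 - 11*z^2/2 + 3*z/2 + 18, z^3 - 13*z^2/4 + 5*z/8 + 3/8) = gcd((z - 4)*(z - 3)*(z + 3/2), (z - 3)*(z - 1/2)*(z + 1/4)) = z - 3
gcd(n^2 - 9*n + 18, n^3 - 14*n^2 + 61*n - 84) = n - 3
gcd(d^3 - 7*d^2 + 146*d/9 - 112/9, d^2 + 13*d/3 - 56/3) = d - 8/3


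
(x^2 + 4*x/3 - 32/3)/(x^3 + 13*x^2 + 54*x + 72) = (x - 8/3)/(x^2 + 9*x + 18)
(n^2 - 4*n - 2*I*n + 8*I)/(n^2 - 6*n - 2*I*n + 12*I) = (n - 4)/(n - 6)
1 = 1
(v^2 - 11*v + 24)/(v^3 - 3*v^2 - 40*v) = (v - 3)/(v*(v + 5))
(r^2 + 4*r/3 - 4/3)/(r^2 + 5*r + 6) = (r - 2/3)/(r + 3)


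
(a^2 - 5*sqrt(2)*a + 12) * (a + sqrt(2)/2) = a^3 - 9*sqrt(2)*a^2/2 + 7*a + 6*sqrt(2)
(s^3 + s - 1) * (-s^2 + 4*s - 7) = -s^5 + 4*s^4 - 8*s^3 + 5*s^2 - 11*s + 7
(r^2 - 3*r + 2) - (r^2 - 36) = 38 - 3*r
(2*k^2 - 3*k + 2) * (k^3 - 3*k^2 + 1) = 2*k^5 - 9*k^4 + 11*k^3 - 4*k^2 - 3*k + 2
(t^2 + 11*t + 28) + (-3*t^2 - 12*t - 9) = -2*t^2 - t + 19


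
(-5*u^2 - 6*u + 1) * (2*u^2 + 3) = -10*u^4 - 12*u^3 - 13*u^2 - 18*u + 3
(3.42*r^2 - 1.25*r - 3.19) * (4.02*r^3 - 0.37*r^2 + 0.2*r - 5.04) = 13.7484*r^5 - 6.2904*r^4 - 11.6773*r^3 - 16.3065*r^2 + 5.662*r + 16.0776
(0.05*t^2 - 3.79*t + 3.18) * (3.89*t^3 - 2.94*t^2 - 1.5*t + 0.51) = 0.1945*t^5 - 14.8901*t^4 + 23.4378*t^3 - 3.6387*t^2 - 6.7029*t + 1.6218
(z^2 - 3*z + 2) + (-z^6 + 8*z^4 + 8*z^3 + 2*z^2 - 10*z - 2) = -z^6 + 8*z^4 + 8*z^3 + 3*z^2 - 13*z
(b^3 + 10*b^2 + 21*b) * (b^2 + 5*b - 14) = b^5 + 15*b^4 + 57*b^3 - 35*b^2 - 294*b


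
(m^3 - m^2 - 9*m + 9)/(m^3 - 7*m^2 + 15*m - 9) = (m + 3)/(m - 3)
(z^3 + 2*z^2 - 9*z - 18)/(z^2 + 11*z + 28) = (z^3 + 2*z^2 - 9*z - 18)/(z^2 + 11*z + 28)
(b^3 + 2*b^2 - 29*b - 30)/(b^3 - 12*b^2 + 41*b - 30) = (b^2 + 7*b + 6)/(b^2 - 7*b + 6)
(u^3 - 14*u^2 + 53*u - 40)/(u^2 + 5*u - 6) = (u^2 - 13*u + 40)/(u + 6)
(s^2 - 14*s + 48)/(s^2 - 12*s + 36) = (s - 8)/(s - 6)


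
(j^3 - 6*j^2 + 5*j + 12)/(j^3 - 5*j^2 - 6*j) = (j^2 - 7*j + 12)/(j*(j - 6))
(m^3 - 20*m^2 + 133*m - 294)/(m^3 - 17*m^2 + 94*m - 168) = (m - 7)/(m - 4)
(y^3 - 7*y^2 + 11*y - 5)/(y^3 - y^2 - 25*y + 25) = (y - 1)/(y + 5)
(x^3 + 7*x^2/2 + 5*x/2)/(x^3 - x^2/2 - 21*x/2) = (2*x^2 + 7*x + 5)/(2*x^2 - x - 21)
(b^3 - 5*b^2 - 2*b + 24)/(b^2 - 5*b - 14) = (b^2 - 7*b + 12)/(b - 7)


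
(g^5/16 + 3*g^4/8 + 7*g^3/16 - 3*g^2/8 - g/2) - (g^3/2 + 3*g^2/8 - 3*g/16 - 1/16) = g^5/16 + 3*g^4/8 - g^3/16 - 3*g^2/4 - 5*g/16 + 1/16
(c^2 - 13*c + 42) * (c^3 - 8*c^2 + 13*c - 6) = c^5 - 21*c^4 + 159*c^3 - 511*c^2 + 624*c - 252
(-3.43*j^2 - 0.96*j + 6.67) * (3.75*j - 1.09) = -12.8625*j^3 + 0.138700000000001*j^2 + 26.0589*j - 7.2703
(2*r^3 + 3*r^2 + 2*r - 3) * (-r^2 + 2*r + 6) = -2*r^5 + r^4 + 16*r^3 + 25*r^2 + 6*r - 18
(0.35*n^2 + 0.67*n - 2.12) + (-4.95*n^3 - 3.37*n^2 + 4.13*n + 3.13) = -4.95*n^3 - 3.02*n^2 + 4.8*n + 1.01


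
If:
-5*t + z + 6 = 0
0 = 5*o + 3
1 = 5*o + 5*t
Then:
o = -3/5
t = 4/5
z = -2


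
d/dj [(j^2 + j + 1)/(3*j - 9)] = (j^2 - 6*j - 4)/(3*(j^2 - 6*j + 9))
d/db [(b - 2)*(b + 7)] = 2*b + 5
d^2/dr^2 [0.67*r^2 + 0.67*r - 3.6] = 1.34000000000000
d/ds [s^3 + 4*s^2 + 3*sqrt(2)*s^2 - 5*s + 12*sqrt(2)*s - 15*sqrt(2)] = 3*s^2 + 8*s + 6*sqrt(2)*s - 5 + 12*sqrt(2)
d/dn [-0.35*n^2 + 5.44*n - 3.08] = 5.44 - 0.7*n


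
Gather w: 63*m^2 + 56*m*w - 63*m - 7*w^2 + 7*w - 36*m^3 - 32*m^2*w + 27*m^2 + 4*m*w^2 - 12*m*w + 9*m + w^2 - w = -36*m^3 + 90*m^2 - 54*m + w^2*(4*m - 6) + w*(-32*m^2 + 44*m + 6)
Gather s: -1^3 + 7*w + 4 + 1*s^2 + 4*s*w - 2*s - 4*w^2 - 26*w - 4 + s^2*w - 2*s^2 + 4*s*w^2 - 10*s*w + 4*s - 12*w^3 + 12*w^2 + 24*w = s^2*(w - 1) + s*(4*w^2 - 6*w + 2) - 12*w^3 + 8*w^2 + 5*w - 1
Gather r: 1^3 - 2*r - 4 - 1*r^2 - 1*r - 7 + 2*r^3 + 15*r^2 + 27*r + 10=2*r^3 + 14*r^2 + 24*r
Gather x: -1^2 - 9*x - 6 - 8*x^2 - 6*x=-8*x^2 - 15*x - 7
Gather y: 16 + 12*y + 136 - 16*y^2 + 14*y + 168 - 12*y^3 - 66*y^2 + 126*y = -12*y^3 - 82*y^2 + 152*y + 320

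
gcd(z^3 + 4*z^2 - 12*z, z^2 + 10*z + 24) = z + 6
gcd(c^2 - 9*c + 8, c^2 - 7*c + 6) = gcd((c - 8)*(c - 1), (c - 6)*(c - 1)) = c - 1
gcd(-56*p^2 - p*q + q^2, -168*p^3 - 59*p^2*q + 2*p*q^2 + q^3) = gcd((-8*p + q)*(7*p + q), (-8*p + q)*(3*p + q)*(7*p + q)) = 56*p^2 + p*q - q^2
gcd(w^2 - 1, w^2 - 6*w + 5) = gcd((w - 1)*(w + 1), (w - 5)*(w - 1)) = w - 1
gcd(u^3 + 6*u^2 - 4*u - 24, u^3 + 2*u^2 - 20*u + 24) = u^2 + 4*u - 12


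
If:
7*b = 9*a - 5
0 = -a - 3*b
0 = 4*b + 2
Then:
No Solution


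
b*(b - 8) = b^2 - 8*b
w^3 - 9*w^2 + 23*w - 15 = (w - 5)*(w - 3)*(w - 1)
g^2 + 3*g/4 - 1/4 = (g - 1/4)*(g + 1)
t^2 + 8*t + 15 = (t + 3)*(t + 5)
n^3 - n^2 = n^2*(n - 1)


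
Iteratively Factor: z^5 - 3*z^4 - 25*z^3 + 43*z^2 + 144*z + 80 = (z + 1)*(z^4 - 4*z^3 - 21*z^2 + 64*z + 80) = (z + 1)*(z + 4)*(z^3 - 8*z^2 + 11*z + 20) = (z + 1)^2*(z + 4)*(z^2 - 9*z + 20) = (z - 4)*(z + 1)^2*(z + 4)*(z - 5)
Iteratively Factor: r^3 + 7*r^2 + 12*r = (r + 4)*(r^2 + 3*r) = r*(r + 4)*(r + 3)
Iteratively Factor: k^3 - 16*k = (k)*(k^2 - 16) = k*(k - 4)*(k + 4)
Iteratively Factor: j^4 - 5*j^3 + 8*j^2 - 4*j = (j - 2)*(j^3 - 3*j^2 + 2*j) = (j - 2)*(j - 1)*(j^2 - 2*j) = (j - 2)^2*(j - 1)*(j)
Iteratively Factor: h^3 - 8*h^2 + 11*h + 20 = (h - 5)*(h^2 - 3*h - 4) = (h - 5)*(h - 4)*(h + 1)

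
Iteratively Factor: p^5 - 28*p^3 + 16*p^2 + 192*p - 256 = (p - 2)*(p^4 + 2*p^3 - 24*p^2 - 32*p + 128) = (p - 4)*(p - 2)*(p^3 + 6*p^2 - 32) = (p - 4)*(p - 2)*(p + 4)*(p^2 + 2*p - 8) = (p - 4)*(p - 2)^2*(p + 4)*(p + 4)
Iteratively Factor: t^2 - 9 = (t + 3)*(t - 3)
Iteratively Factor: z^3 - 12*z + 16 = (z + 4)*(z^2 - 4*z + 4) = (z - 2)*(z + 4)*(z - 2)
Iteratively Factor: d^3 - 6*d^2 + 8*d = (d)*(d^2 - 6*d + 8) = d*(d - 2)*(d - 4)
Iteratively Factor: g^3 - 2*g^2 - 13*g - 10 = (g - 5)*(g^2 + 3*g + 2) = (g - 5)*(g + 1)*(g + 2)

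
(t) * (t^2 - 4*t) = t^3 - 4*t^2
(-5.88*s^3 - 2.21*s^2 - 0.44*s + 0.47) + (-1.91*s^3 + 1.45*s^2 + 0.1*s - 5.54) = -7.79*s^3 - 0.76*s^2 - 0.34*s - 5.07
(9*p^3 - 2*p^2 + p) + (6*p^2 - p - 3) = 9*p^3 + 4*p^2 - 3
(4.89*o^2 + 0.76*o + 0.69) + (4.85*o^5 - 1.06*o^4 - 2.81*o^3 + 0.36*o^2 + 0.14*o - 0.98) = 4.85*o^5 - 1.06*o^4 - 2.81*o^3 + 5.25*o^2 + 0.9*o - 0.29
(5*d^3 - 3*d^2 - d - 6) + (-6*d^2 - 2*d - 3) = 5*d^3 - 9*d^2 - 3*d - 9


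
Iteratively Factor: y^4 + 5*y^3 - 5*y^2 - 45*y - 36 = (y + 3)*(y^3 + 2*y^2 - 11*y - 12) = (y - 3)*(y + 3)*(y^2 + 5*y + 4) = (y - 3)*(y + 1)*(y + 3)*(y + 4)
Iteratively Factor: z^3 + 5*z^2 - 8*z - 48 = (z - 3)*(z^2 + 8*z + 16) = (z - 3)*(z + 4)*(z + 4)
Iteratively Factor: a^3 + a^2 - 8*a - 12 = (a + 2)*(a^2 - a - 6) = (a + 2)^2*(a - 3)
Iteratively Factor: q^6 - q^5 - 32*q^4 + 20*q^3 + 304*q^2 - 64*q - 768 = (q + 4)*(q^5 - 5*q^4 - 12*q^3 + 68*q^2 + 32*q - 192) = (q - 4)*(q + 4)*(q^4 - q^3 - 16*q^2 + 4*q + 48) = (q - 4)^2*(q + 4)*(q^3 + 3*q^2 - 4*q - 12) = (q - 4)^2*(q - 2)*(q + 4)*(q^2 + 5*q + 6) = (q - 4)^2*(q - 2)*(q + 2)*(q + 4)*(q + 3)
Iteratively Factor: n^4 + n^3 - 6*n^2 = (n)*(n^3 + n^2 - 6*n) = n*(n - 2)*(n^2 + 3*n) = n*(n - 2)*(n + 3)*(n)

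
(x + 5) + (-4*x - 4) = 1 - 3*x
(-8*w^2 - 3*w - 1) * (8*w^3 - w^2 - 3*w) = -64*w^5 - 16*w^4 + 19*w^3 + 10*w^2 + 3*w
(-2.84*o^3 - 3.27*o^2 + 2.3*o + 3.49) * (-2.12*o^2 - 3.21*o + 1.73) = 6.0208*o^5 + 16.0488*o^4 + 0.707500000000001*o^3 - 20.4389*o^2 - 7.2239*o + 6.0377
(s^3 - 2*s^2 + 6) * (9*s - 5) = 9*s^4 - 23*s^3 + 10*s^2 + 54*s - 30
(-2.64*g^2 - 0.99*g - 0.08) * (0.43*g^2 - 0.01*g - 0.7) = -1.1352*g^4 - 0.3993*g^3 + 1.8235*g^2 + 0.6938*g + 0.056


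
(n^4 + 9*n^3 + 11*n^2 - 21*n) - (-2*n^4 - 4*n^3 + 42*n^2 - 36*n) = 3*n^4 + 13*n^3 - 31*n^2 + 15*n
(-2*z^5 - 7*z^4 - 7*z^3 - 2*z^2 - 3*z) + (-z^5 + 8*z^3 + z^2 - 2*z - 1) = -3*z^5 - 7*z^4 + z^3 - z^2 - 5*z - 1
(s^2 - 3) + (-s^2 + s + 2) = s - 1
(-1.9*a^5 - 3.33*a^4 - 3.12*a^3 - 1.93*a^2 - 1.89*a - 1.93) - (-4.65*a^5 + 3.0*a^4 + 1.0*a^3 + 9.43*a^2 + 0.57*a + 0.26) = 2.75*a^5 - 6.33*a^4 - 4.12*a^3 - 11.36*a^2 - 2.46*a - 2.19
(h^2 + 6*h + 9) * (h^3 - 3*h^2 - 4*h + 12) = h^5 + 3*h^4 - 13*h^3 - 39*h^2 + 36*h + 108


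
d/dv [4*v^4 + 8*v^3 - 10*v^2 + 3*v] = 16*v^3 + 24*v^2 - 20*v + 3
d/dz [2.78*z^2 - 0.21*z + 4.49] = 5.56*z - 0.21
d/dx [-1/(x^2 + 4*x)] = 2*(x + 2)/(x^2*(x + 4)^2)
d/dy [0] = 0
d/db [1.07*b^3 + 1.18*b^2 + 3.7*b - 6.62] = 3.21*b^2 + 2.36*b + 3.7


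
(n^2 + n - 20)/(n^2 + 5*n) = (n - 4)/n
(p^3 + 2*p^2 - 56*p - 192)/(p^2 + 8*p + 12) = (p^2 - 4*p - 32)/(p + 2)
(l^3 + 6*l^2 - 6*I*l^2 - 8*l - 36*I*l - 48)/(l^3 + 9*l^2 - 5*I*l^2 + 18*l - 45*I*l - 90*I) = (l^2 - 6*I*l - 8)/(l^2 + l*(3 - 5*I) - 15*I)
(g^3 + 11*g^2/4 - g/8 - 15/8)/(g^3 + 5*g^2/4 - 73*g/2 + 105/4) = (2*g^2 + 7*g + 5)/(2*(g^2 + 2*g - 35))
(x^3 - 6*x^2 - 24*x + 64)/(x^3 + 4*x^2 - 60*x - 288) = (x^2 + 2*x - 8)/(x^2 + 12*x + 36)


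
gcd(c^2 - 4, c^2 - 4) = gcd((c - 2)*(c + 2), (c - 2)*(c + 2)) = c^2 - 4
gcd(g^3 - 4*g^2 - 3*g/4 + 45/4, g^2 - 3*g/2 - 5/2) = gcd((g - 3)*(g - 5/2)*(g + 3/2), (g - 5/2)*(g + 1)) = g - 5/2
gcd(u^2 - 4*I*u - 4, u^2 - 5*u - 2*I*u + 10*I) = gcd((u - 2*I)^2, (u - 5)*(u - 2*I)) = u - 2*I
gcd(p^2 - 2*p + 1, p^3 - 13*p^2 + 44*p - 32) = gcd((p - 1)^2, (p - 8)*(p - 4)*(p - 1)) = p - 1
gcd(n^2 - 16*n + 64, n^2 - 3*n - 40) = n - 8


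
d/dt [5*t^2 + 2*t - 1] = 10*t + 2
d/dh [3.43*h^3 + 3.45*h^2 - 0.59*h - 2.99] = 10.29*h^2 + 6.9*h - 0.59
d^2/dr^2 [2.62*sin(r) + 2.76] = -2.62*sin(r)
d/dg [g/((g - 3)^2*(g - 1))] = (-g*(g - 3) - 2*g*(g - 1) + (g - 3)*(g - 1))/((g - 3)^3*(g - 1)^2)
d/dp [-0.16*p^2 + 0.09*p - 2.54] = 0.09 - 0.32*p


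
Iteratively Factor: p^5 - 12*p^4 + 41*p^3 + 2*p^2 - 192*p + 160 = (p - 5)*(p^4 - 7*p^3 + 6*p^2 + 32*p - 32) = (p - 5)*(p - 1)*(p^3 - 6*p^2 + 32) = (p - 5)*(p - 4)*(p - 1)*(p^2 - 2*p - 8) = (p - 5)*(p - 4)^2*(p - 1)*(p + 2)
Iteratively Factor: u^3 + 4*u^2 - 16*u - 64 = (u + 4)*(u^2 - 16) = (u - 4)*(u + 4)*(u + 4)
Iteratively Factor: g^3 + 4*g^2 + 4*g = (g + 2)*(g^2 + 2*g) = g*(g + 2)*(g + 2)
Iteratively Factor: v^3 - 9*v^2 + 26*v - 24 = (v - 2)*(v^2 - 7*v + 12) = (v - 4)*(v - 2)*(v - 3)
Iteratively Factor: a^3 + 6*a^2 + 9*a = (a)*(a^2 + 6*a + 9) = a*(a + 3)*(a + 3)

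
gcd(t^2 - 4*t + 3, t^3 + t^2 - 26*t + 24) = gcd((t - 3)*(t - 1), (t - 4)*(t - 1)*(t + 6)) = t - 1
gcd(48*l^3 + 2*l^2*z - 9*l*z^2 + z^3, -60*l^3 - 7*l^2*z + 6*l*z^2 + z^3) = -3*l + z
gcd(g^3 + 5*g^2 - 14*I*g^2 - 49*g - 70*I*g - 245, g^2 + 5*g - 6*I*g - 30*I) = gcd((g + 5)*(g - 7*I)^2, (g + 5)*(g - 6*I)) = g + 5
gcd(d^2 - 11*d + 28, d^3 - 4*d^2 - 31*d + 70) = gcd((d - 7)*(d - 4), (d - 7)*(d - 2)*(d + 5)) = d - 7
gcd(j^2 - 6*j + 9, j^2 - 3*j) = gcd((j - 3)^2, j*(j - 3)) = j - 3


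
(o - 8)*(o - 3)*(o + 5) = o^3 - 6*o^2 - 31*o + 120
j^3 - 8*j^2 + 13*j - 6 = (j - 6)*(j - 1)^2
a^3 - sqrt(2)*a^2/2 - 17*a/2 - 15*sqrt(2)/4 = (a - 5*sqrt(2)/2)*(a + sqrt(2)/2)*(a + 3*sqrt(2)/2)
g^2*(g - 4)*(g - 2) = g^4 - 6*g^3 + 8*g^2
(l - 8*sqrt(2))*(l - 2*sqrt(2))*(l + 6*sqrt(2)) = l^3 - 4*sqrt(2)*l^2 - 88*l + 192*sqrt(2)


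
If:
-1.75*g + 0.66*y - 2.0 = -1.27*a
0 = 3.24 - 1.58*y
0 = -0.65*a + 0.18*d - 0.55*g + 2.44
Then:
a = 1.37795275590551*g + 0.509119904315758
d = 8.03149606299213*g - 11.7170670121931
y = 2.05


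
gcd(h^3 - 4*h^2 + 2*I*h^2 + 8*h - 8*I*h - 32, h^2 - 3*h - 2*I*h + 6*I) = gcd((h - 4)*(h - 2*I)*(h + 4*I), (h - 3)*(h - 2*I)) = h - 2*I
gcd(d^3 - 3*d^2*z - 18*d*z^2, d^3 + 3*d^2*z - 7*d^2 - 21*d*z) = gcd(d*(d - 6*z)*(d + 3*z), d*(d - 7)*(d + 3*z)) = d^2 + 3*d*z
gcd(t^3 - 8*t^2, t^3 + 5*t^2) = t^2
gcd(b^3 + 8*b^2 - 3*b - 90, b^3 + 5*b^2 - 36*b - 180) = b^2 + 11*b + 30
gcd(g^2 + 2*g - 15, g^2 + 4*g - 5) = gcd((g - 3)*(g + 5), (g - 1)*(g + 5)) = g + 5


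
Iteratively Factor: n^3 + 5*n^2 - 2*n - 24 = (n - 2)*(n^2 + 7*n + 12) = (n - 2)*(n + 3)*(n + 4)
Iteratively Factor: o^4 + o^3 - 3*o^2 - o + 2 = (o + 1)*(o^3 - 3*o + 2) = (o - 1)*(o + 1)*(o^2 + o - 2) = (o - 1)*(o + 1)*(o + 2)*(o - 1)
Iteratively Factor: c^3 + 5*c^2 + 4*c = (c + 4)*(c^2 + c) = c*(c + 4)*(c + 1)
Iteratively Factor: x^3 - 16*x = (x + 4)*(x^2 - 4*x) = (x - 4)*(x + 4)*(x)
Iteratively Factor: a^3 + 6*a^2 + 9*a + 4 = (a + 1)*(a^2 + 5*a + 4) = (a + 1)*(a + 4)*(a + 1)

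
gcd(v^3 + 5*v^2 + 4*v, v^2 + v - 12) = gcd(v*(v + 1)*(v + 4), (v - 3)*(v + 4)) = v + 4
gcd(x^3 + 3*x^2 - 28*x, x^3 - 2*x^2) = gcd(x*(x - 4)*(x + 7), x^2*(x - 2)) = x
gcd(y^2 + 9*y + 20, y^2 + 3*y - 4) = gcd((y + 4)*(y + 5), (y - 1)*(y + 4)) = y + 4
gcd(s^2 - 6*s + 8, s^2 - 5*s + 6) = s - 2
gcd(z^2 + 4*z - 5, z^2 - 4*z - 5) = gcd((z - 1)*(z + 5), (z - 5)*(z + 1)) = 1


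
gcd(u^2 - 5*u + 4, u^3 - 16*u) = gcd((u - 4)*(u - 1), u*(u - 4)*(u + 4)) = u - 4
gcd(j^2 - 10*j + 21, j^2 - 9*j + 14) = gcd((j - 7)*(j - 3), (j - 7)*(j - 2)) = j - 7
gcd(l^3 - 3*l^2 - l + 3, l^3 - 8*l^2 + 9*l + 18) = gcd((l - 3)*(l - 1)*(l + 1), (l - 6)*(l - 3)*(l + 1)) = l^2 - 2*l - 3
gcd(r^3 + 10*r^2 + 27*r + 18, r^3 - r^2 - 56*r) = 1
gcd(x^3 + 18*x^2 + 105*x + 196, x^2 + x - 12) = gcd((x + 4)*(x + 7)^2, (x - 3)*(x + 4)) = x + 4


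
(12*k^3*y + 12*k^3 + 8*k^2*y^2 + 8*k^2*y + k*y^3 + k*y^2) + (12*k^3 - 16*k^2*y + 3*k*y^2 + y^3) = 12*k^3*y + 24*k^3 + 8*k^2*y^2 - 8*k^2*y + k*y^3 + 4*k*y^2 + y^3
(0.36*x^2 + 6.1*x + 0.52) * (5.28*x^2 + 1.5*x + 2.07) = 1.9008*x^4 + 32.748*x^3 + 12.6408*x^2 + 13.407*x + 1.0764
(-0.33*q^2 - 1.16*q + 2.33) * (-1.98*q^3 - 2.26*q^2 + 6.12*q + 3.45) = 0.6534*q^5 + 3.0426*q^4 - 4.0114*q^3 - 13.5035*q^2 + 10.2576*q + 8.0385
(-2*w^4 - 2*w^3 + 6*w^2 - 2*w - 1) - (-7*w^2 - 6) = -2*w^4 - 2*w^3 + 13*w^2 - 2*w + 5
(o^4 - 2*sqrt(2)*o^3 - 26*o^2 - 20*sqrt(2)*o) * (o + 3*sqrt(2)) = o^5 + sqrt(2)*o^4 - 38*o^3 - 98*sqrt(2)*o^2 - 120*o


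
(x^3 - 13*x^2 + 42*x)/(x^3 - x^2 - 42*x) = (x - 6)/(x + 6)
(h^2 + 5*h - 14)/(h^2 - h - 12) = (-h^2 - 5*h + 14)/(-h^2 + h + 12)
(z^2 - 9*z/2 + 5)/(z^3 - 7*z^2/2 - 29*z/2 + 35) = (2*z - 5)/(2*z^2 - 3*z - 35)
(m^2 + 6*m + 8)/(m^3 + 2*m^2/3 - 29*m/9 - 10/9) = 9*(m + 4)/(9*m^2 - 12*m - 5)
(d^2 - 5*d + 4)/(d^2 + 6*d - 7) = (d - 4)/(d + 7)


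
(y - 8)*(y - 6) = y^2 - 14*y + 48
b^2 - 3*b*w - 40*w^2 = (b - 8*w)*(b + 5*w)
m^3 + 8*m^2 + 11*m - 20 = (m - 1)*(m + 4)*(m + 5)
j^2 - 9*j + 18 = (j - 6)*(j - 3)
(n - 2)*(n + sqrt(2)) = n^2 - 2*n + sqrt(2)*n - 2*sqrt(2)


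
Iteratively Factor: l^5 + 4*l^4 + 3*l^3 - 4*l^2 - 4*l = (l - 1)*(l^4 + 5*l^3 + 8*l^2 + 4*l) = l*(l - 1)*(l^3 + 5*l^2 + 8*l + 4) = l*(l - 1)*(l + 2)*(l^2 + 3*l + 2) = l*(l - 1)*(l + 2)^2*(l + 1)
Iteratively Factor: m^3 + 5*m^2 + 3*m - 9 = (m - 1)*(m^2 + 6*m + 9) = (m - 1)*(m + 3)*(m + 3)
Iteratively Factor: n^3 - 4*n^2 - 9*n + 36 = (n - 4)*(n^2 - 9) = (n - 4)*(n + 3)*(n - 3)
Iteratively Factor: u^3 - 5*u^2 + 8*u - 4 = (u - 2)*(u^2 - 3*u + 2) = (u - 2)^2*(u - 1)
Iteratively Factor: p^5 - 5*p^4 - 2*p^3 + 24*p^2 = (p - 3)*(p^4 - 2*p^3 - 8*p^2) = p*(p - 3)*(p^3 - 2*p^2 - 8*p) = p*(p - 3)*(p + 2)*(p^2 - 4*p) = p^2*(p - 3)*(p + 2)*(p - 4)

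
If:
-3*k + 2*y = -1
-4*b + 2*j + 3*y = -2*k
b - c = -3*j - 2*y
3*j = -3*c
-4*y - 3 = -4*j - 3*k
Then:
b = -3/16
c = -35/128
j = 35/128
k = 1/32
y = -29/64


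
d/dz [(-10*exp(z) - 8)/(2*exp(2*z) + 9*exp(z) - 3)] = (20*exp(2*z) + 32*exp(z) + 102)*exp(z)/(4*exp(4*z) + 36*exp(3*z) + 69*exp(2*z) - 54*exp(z) + 9)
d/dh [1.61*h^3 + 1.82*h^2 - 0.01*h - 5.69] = 4.83*h^2 + 3.64*h - 0.01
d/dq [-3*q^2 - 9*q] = -6*q - 9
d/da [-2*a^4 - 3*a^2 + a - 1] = -8*a^3 - 6*a + 1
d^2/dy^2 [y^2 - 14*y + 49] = 2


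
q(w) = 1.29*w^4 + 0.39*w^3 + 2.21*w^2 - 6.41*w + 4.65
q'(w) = 5.16*w^3 + 1.17*w^2 + 4.42*w - 6.41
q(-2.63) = 91.42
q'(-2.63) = -103.81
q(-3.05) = 145.33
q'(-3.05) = -155.41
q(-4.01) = 374.30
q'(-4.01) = -338.04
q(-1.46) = 23.37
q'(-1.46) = -26.43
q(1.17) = 3.22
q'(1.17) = 8.63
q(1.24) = 3.89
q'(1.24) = 10.71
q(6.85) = 3030.01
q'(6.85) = 1737.29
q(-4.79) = 722.30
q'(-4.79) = -567.83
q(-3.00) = 137.73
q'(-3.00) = -148.46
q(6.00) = 1801.83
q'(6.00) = 1176.79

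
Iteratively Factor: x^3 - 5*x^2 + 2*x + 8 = (x - 2)*(x^2 - 3*x - 4) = (x - 4)*(x - 2)*(x + 1)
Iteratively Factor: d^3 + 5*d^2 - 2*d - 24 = (d + 3)*(d^2 + 2*d - 8) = (d + 3)*(d + 4)*(d - 2)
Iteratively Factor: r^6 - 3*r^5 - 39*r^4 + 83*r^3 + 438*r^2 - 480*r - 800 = (r + 4)*(r^5 - 7*r^4 - 11*r^3 + 127*r^2 - 70*r - 200) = (r - 2)*(r + 4)*(r^4 - 5*r^3 - 21*r^2 + 85*r + 100) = (r - 5)*(r - 2)*(r + 4)*(r^3 - 21*r - 20) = (r - 5)*(r - 2)*(r + 4)^2*(r^2 - 4*r - 5) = (r - 5)^2*(r - 2)*(r + 4)^2*(r + 1)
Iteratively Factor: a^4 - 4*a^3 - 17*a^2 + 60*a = (a - 3)*(a^3 - a^2 - 20*a) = a*(a - 3)*(a^2 - a - 20) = a*(a - 3)*(a + 4)*(a - 5)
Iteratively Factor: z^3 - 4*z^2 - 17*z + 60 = (z - 3)*(z^2 - z - 20) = (z - 5)*(z - 3)*(z + 4)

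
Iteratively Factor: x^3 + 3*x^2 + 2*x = (x)*(x^2 + 3*x + 2) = x*(x + 1)*(x + 2)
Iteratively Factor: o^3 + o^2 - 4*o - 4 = (o + 2)*(o^2 - o - 2) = (o + 1)*(o + 2)*(o - 2)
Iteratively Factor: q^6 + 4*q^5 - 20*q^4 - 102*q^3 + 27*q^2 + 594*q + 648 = (q - 4)*(q^5 + 8*q^4 + 12*q^3 - 54*q^2 - 189*q - 162) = (q - 4)*(q - 3)*(q^4 + 11*q^3 + 45*q^2 + 81*q + 54) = (q - 4)*(q - 3)*(q + 3)*(q^3 + 8*q^2 + 21*q + 18) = (q - 4)*(q - 3)*(q + 3)^2*(q^2 + 5*q + 6) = (q - 4)*(q - 3)*(q + 3)^3*(q + 2)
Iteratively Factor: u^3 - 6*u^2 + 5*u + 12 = (u + 1)*(u^2 - 7*u + 12) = (u - 4)*(u + 1)*(u - 3)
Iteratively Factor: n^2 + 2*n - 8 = (n - 2)*(n + 4)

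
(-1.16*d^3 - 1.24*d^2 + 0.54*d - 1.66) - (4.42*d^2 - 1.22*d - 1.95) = -1.16*d^3 - 5.66*d^2 + 1.76*d + 0.29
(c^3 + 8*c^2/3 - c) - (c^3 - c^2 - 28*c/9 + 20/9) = 11*c^2/3 + 19*c/9 - 20/9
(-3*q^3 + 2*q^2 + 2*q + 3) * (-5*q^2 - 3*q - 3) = 15*q^5 - q^4 - 7*q^3 - 27*q^2 - 15*q - 9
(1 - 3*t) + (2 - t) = 3 - 4*t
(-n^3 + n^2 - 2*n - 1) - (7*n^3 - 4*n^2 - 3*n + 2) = -8*n^3 + 5*n^2 + n - 3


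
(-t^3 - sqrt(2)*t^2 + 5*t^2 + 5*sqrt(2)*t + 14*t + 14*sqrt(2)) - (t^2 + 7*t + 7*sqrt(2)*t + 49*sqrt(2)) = -t^3 - sqrt(2)*t^2 + 4*t^2 - 2*sqrt(2)*t + 7*t - 35*sqrt(2)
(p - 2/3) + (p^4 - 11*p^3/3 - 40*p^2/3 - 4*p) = p^4 - 11*p^3/3 - 40*p^2/3 - 3*p - 2/3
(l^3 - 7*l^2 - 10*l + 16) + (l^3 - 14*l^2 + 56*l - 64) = 2*l^3 - 21*l^2 + 46*l - 48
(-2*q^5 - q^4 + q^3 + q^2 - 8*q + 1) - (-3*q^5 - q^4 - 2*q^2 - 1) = q^5 + q^3 + 3*q^2 - 8*q + 2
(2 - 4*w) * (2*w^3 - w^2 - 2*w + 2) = -8*w^4 + 8*w^3 + 6*w^2 - 12*w + 4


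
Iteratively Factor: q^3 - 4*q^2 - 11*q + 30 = (q + 3)*(q^2 - 7*q + 10) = (q - 5)*(q + 3)*(q - 2)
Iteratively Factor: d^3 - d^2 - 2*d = (d)*(d^2 - d - 2) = d*(d + 1)*(d - 2)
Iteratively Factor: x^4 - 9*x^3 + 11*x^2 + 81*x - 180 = (x + 3)*(x^3 - 12*x^2 + 47*x - 60) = (x - 5)*(x + 3)*(x^2 - 7*x + 12) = (x - 5)*(x - 3)*(x + 3)*(x - 4)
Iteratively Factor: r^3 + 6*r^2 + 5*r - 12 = (r + 4)*(r^2 + 2*r - 3) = (r + 3)*(r + 4)*(r - 1)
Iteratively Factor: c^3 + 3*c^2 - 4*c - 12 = (c + 3)*(c^2 - 4) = (c - 2)*(c + 3)*(c + 2)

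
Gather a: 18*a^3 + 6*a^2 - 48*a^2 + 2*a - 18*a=18*a^3 - 42*a^2 - 16*a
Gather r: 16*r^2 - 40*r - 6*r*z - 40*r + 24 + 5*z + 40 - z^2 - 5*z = 16*r^2 + r*(-6*z - 80) - z^2 + 64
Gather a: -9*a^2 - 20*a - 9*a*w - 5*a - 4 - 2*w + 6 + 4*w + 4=-9*a^2 + a*(-9*w - 25) + 2*w + 6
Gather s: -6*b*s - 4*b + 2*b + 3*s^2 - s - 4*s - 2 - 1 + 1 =-2*b + 3*s^2 + s*(-6*b - 5) - 2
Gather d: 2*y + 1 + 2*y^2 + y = 2*y^2 + 3*y + 1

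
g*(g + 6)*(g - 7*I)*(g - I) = g^4 + 6*g^3 - 8*I*g^3 - 7*g^2 - 48*I*g^2 - 42*g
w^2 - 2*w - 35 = (w - 7)*(w + 5)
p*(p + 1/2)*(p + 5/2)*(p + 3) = p^4 + 6*p^3 + 41*p^2/4 + 15*p/4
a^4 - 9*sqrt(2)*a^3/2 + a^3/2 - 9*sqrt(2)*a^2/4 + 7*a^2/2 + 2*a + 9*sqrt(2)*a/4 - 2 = (a - 1/2)*(a + 1)*(a - 4*sqrt(2))*(a - sqrt(2)/2)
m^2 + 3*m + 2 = (m + 1)*(m + 2)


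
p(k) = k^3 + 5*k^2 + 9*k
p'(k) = 3*k^2 + 10*k + 9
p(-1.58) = -5.68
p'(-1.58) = 0.69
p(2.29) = 58.84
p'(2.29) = 47.63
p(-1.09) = -5.16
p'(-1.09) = 1.66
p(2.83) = 88.18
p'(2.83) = 61.33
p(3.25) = 116.39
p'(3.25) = 73.19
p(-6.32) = -109.60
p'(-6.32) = 65.63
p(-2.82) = -8.04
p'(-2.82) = 4.66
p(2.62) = 75.89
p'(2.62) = 55.79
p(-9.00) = -405.00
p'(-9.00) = 162.00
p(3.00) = 99.00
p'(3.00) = 66.00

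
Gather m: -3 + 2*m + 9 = 2*m + 6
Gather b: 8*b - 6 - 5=8*b - 11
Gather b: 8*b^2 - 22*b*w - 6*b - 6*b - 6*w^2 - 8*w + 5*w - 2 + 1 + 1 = 8*b^2 + b*(-22*w - 12) - 6*w^2 - 3*w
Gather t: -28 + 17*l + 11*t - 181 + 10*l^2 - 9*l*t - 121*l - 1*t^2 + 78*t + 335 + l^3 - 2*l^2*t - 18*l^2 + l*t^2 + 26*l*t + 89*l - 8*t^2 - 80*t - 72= l^3 - 8*l^2 - 15*l + t^2*(l - 9) + t*(-2*l^2 + 17*l + 9) + 54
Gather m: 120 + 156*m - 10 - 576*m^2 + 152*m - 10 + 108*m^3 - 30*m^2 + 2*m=108*m^3 - 606*m^2 + 310*m + 100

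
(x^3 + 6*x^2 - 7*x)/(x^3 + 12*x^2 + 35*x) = (x - 1)/(x + 5)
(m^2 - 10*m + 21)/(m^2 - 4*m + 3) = (m - 7)/(m - 1)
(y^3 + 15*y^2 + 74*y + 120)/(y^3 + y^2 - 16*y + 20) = (y^2 + 10*y + 24)/(y^2 - 4*y + 4)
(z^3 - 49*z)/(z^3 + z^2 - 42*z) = (z - 7)/(z - 6)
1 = 1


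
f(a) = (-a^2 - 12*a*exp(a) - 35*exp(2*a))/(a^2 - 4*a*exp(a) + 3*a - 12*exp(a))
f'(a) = (-a^2 - 12*a*exp(a) - 35*exp(2*a))*(4*a*exp(a) - 2*a + 16*exp(a) - 3)/(a^2 - 4*a*exp(a) + 3*a - 12*exp(a))^2 + (-12*a*exp(a) - 2*a - 70*exp(2*a) - 12*exp(a))/(a^2 - 4*a*exp(a) + 3*a - 12*exp(a))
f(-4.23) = -3.25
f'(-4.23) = -1.65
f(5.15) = 188.43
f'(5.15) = 162.62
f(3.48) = 46.71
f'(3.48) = 37.38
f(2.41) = 20.48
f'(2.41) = 15.15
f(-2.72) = 6.46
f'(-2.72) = -29.27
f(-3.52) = -5.90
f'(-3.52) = -8.62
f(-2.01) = 0.57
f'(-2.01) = -2.21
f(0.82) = 6.45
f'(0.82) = 5.06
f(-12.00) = -1.33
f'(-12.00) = -0.04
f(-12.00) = -1.33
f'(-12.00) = -0.04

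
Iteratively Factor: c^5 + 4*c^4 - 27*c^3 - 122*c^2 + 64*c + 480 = (c + 4)*(c^4 - 27*c^2 - 14*c + 120) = (c - 2)*(c + 4)*(c^3 + 2*c^2 - 23*c - 60) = (c - 2)*(c + 3)*(c + 4)*(c^2 - c - 20) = (c - 2)*(c + 3)*(c + 4)^2*(c - 5)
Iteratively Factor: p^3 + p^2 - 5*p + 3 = (p - 1)*(p^2 + 2*p - 3) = (p - 1)*(p + 3)*(p - 1)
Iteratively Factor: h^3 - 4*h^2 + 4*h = (h - 2)*(h^2 - 2*h) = h*(h - 2)*(h - 2)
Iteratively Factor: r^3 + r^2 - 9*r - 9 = (r - 3)*(r^2 + 4*r + 3) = (r - 3)*(r + 1)*(r + 3)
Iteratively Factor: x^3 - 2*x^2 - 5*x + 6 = (x - 3)*(x^2 + x - 2) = (x - 3)*(x + 2)*(x - 1)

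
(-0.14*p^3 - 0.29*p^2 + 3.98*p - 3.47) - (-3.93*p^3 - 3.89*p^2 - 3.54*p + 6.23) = 3.79*p^3 + 3.6*p^2 + 7.52*p - 9.7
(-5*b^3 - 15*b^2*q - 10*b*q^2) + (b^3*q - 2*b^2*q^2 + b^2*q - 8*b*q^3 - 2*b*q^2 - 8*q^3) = b^3*q - 5*b^3 - 2*b^2*q^2 - 14*b^2*q - 8*b*q^3 - 12*b*q^2 - 8*q^3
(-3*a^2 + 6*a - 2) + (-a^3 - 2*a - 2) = -a^3 - 3*a^2 + 4*a - 4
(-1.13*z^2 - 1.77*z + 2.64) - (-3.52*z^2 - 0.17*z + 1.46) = 2.39*z^2 - 1.6*z + 1.18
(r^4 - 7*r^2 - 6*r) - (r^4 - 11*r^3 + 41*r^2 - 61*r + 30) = 11*r^3 - 48*r^2 + 55*r - 30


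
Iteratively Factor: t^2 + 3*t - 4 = (t - 1)*(t + 4)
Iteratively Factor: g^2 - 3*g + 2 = (g - 1)*(g - 2)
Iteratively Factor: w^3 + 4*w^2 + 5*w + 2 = (w + 2)*(w^2 + 2*w + 1) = (w + 1)*(w + 2)*(w + 1)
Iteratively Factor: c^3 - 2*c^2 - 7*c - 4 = (c + 1)*(c^2 - 3*c - 4) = (c + 1)^2*(c - 4)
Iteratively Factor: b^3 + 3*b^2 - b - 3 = (b - 1)*(b^2 + 4*b + 3) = (b - 1)*(b + 1)*(b + 3)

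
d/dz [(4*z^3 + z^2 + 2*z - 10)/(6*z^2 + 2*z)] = (12*z^4 + 8*z^3 - 5*z^2 + 60*z + 10)/(2*z^2*(9*z^2 + 6*z + 1))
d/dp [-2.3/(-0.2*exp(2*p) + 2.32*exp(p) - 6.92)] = (5.336 - 0.92*exp(p))*exp(p)/(0.2*exp(2*p) - 2.32*exp(p) + 6.92)^2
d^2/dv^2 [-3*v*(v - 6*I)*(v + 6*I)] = -18*v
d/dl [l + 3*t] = 1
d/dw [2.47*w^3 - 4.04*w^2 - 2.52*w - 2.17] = 7.41*w^2 - 8.08*w - 2.52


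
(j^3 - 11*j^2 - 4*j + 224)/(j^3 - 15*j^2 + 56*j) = (j + 4)/j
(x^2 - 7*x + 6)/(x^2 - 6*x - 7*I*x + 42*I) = (x - 1)/(x - 7*I)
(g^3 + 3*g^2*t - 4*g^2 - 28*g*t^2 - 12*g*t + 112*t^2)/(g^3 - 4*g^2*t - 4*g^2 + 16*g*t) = (g + 7*t)/g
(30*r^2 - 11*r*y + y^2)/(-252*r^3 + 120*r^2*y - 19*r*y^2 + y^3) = (-5*r + y)/(42*r^2 - 13*r*y + y^2)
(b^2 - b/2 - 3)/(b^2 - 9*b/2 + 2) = (2*b^2 - b - 6)/(2*b^2 - 9*b + 4)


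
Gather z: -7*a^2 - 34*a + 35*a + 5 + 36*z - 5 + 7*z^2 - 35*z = -7*a^2 + a + 7*z^2 + z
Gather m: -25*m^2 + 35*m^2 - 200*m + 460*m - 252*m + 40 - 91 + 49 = 10*m^2 + 8*m - 2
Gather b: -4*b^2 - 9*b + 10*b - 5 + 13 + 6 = -4*b^2 + b + 14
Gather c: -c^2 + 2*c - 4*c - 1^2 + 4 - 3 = -c^2 - 2*c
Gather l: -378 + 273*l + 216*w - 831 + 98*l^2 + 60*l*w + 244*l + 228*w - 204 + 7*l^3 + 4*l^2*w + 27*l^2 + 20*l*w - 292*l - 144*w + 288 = 7*l^3 + l^2*(4*w + 125) + l*(80*w + 225) + 300*w - 1125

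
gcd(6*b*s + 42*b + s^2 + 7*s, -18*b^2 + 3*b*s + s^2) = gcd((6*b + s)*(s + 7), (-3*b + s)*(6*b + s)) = 6*b + s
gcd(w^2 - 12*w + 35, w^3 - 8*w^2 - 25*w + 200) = w - 5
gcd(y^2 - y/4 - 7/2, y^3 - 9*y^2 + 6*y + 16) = y - 2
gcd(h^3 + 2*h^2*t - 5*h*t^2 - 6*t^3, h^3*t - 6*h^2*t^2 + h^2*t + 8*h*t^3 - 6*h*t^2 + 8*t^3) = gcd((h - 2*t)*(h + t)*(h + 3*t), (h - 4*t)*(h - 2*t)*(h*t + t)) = -h + 2*t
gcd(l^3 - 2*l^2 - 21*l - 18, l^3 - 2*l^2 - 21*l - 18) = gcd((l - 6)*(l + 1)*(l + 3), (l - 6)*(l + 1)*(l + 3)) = l^3 - 2*l^2 - 21*l - 18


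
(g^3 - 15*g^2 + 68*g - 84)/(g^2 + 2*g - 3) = (g^3 - 15*g^2 + 68*g - 84)/(g^2 + 2*g - 3)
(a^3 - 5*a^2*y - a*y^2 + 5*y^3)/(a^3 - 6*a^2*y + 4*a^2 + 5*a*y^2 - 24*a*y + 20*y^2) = (a + y)/(a + 4)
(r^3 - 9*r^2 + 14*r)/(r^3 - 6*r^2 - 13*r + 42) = r/(r + 3)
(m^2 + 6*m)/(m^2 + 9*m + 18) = m/(m + 3)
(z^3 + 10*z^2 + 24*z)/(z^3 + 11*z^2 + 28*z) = (z + 6)/(z + 7)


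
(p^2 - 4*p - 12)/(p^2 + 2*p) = (p - 6)/p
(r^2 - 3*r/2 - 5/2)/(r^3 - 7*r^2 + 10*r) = (2*r^2 - 3*r - 5)/(2*r*(r^2 - 7*r + 10))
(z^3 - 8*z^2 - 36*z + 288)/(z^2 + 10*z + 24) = (z^2 - 14*z + 48)/(z + 4)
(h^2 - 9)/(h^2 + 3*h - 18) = (h + 3)/(h + 6)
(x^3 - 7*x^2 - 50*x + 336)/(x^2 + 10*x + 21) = (x^2 - 14*x + 48)/(x + 3)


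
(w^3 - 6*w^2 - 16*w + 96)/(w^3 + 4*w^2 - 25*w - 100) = (w^2 - 10*w + 24)/(w^2 - 25)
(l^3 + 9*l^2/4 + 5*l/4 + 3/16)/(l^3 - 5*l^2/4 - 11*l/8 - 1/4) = (l + 3/2)/(l - 2)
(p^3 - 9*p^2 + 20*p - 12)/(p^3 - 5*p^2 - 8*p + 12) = (p - 2)/(p + 2)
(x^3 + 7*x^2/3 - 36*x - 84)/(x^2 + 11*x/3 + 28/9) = 3*(x^2 - 36)/(3*x + 4)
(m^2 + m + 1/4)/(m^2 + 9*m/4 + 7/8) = 2*(2*m + 1)/(4*m + 7)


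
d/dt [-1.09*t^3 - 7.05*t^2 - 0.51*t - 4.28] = -3.27*t^2 - 14.1*t - 0.51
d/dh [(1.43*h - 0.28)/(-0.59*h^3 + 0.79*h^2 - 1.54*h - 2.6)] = (1.6874*h^3 - 1.6253*h^2 + 0.4424*h - 4.1492)/(0.3481*h^6 - 0.9322*h^5 + 2.4413*h^4 + 0.6348*h^3 - 1.7364*h^2 + 8.008*h + 6.76)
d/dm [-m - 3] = -1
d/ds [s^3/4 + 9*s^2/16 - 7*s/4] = 3*s^2/4 + 9*s/8 - 7/4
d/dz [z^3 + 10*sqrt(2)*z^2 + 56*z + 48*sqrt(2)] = 3*z^2 + 20*sqrt(2)*z + 56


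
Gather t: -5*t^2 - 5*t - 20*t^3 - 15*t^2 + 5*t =-20*t^3 - 20*t^2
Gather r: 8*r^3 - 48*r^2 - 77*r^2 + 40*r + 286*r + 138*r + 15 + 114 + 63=8*r^3 - 125*r^2 + 464*r + 192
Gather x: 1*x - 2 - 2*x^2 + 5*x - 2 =-2*x^2 + 6*x - 4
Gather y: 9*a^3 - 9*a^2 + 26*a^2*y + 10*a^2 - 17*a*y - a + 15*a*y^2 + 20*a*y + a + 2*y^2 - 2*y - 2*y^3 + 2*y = 9*a^3 + a^2 - 2*y^3 + y^2*(15*a + 2) + y*(26*a^2 + 3*a)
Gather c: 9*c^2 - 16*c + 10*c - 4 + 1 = 9*c^2 - 6*c - 3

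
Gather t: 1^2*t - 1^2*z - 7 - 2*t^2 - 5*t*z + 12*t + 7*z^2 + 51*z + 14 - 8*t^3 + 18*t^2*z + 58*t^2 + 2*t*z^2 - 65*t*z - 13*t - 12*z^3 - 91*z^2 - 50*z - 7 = -8*t^3 + t^2*(18*z + 56) + t*(2*z^2 - 70*z) - 12*z^3 - 84*z^2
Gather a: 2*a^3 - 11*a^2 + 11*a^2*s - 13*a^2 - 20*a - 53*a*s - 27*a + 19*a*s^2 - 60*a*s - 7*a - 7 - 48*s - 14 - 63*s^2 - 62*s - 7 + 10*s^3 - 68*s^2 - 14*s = 2*a^3 + a^2*(11*s - 24) + a*(19*s^2 - 113*s - 54) + 10*s^3 - 131*s^2 - 124*s - 28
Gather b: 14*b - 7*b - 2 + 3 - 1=7*b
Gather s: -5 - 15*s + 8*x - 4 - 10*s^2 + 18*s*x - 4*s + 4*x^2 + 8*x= -10*s^2 + s*(18*x - 19) + 4*x^2 + 16*x - 9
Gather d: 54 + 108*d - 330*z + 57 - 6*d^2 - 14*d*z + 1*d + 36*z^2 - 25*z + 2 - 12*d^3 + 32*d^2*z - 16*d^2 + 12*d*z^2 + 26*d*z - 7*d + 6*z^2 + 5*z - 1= -12*d^3 + d^2*(32*z - 22) + d*(12*z^2 + 12*z + 102) + 42*z^2 - 350*z + 112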